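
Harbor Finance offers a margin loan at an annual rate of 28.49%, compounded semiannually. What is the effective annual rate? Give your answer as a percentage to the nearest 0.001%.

EAR = (1 + 0.2849/2)^2 − 1.
= (1 + 0.142450)^2 − 1 = 1.305192 − 1 = 30.519%.

30.519%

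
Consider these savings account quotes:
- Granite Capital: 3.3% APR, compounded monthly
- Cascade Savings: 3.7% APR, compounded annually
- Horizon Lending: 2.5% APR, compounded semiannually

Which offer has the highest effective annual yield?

Cascade Savings

Granite Capital: (1 + 0.033/12)^12 − 1 = 3.350%
Cascade Savings: compounded annually, EAR = 3.700%
Horizon Lending: (1 + 0.025/2)^2 − 1 = 2.516%
The highest effective annual rate is Cascade Savings at 3.700%.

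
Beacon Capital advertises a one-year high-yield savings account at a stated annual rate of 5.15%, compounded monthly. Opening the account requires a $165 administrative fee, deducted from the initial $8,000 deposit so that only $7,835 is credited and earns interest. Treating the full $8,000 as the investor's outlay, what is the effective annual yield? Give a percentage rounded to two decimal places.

Value after one year: 7,835 × (1 + 0.0515/12)^12 = 7,835 × 1.052733 = $8,248.16.
Effective yield on the $8,000 outlay: 8,248.16 / 8,000 − 1 = 0.031021 = 3.10%.

3.10%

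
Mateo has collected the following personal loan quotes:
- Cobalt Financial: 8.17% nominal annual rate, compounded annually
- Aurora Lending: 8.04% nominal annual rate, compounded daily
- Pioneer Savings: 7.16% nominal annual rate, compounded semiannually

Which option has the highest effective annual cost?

Cobalt Financial: compounded annually, EAR = 8.170%
Aurora Lending: (1 + 0.0804/365)^365 − 1 = 8.371%
Pioneer Savings: (1 + 0.0716/2)^2 − 1 = 7.288%
The highest effective annual rate is Aurora Lending at 8.371%.

Aurora Lending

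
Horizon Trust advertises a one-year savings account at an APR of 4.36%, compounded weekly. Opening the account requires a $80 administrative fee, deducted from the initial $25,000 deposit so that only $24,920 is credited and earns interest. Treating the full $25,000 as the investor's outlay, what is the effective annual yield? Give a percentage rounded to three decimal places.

Value after one year: 24,920 × (1 + 0.0436/52)^52 = 24,920 × 1.044545 = $26,030.07.
Effective yield on the $25,000 outlay: 26,030.07 / 25,000 − 1 = 0.041203 = 4.120%.

4.120%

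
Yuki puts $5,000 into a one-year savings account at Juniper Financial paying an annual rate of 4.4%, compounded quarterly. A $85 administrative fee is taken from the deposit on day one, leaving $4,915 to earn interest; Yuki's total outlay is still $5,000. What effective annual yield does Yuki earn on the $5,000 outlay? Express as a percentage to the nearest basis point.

Value after one year: 4,915 × (1 + 0.044/4)^4 = 4,915 × 1.044731 = $5,134.85.
Effective yield on the $5,000 outlay: 5,134.85 / 5,000 − 1 = 0.026971 = 2.70%.

2.70%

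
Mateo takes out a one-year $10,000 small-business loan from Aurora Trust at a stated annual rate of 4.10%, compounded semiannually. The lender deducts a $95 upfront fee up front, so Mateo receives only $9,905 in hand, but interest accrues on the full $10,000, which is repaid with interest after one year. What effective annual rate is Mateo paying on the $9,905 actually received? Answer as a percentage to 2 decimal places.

Amount owed after one year: 10,000 × (1 + 0.0410/2)^2 = 10,000 × 1.041420 = $10,414.20.
Effective rate on net proceeds: 10,414.20 / 9,905 − 1 = 0.051409 = 5.14%.

5.14%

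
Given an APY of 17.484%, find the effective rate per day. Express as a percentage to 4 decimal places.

0.0442%

The per-day rate i satisfies (1 + i)^365 = 1 + 0.17484.
i = 1.17484^(1/365) − 1 = 0.0004416 = 0.0442%.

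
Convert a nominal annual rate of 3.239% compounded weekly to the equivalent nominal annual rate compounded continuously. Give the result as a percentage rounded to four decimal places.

3.2380%

EAR = (1 + 0.03239/52)^52 − 1 = 0.032910.
Equivalent continuous rate: r = ln(1 + 0.032910) = 0.032380 = 3.2380%.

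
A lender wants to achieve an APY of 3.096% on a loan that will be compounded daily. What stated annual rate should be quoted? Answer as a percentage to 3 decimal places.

3.049%

(1 + r/365)^365 − 1 = 0.03096, so 1 + r/365 = 1.03096^(1/365).
r/365 = 0.000084, so r = 0.030492 = 3.049%.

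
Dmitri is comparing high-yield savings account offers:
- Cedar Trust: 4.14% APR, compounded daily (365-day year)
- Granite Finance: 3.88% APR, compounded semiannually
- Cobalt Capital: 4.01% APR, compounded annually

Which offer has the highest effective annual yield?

Cedar Trust: (1 + 0.0414/365)^365 − 1 = 4.227%
Granite Finance: (1 + 0.0388/2)^2 − 1 = 3.918%
Cobalt Capital: compounded annually, EAR = 4.010%
The highest effective annual rate is Cedar Trust at 4.227%.

Cedar Trust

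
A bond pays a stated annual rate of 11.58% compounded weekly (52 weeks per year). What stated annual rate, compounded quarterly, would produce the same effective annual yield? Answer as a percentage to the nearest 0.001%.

EAR = (1 + 0.1158/52)^52 − 1 = 0.122627.
Solve (1 + r/4)^4 = 1.122627: r/4 = 1.122627^(1/4) − 1 = 0.029340, so r = 0.117360 = 11.736%.

11.736%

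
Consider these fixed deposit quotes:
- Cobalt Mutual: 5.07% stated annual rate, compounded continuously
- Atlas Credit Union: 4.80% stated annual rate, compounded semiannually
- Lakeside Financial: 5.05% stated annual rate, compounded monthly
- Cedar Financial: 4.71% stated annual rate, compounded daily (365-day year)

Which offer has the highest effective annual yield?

Cobalt Mutual: e^0.0507 − 1 = 5.201%
Atlas Credit Union: (1 + 0.0480/2)^2 − 1 = 4.858%
Lakeside Financial: (1 + 0.0505/12)^12 − 1 = 5.169%
Cedar Financial: (1 + 0.0471/365)^365 − 1 = 4.822%
The highest effective annual rate is Cobalt Mutual at 5.201%.

Cobalt Mutual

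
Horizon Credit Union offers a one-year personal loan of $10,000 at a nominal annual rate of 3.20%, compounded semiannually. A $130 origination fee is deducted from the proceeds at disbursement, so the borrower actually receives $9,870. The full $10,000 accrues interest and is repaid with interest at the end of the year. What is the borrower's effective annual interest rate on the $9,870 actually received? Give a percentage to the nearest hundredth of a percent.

4.59%

Amount owed after one year: 10,000 × (1 + 0.0320/2)^2 = 10,000 × 1.032256 = $10,322.56.
Effective rate on net proceeds: 10,322.56 / 9,870 − 1 = 0.045852 = 4.59%.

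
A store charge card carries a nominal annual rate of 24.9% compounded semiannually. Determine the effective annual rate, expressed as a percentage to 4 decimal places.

26.4500%

EAR = (1 + 0.249/2)^2 − 1.
= 1.264500 − 1 = 26.4500%.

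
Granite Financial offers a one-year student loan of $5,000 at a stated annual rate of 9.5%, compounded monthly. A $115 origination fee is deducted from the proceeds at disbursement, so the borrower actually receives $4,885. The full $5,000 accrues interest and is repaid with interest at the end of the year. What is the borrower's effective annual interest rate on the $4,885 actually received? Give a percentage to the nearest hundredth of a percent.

Amount owed after one year: 5,000 × (1 + 0.095/12)^12 = 5,000 × 1.099248 = $5,496.24.
Effective rate on net proceeds: 5,496.24 / 4,885 − 1 = 0.125125 = 12.51%.

12.51%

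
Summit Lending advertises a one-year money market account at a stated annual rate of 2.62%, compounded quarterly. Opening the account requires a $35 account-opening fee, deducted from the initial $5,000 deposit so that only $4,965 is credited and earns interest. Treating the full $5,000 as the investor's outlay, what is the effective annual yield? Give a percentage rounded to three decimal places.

Value after one year: 4,965 × (1 + 0.0262/4)^4 = 4,965 × 1.026459 = $5,096.37.
Effective yield on the $5,000 outlay: 5,096.37 / 5,000 − 1 = 0.019273 = 1.927%.

1.927%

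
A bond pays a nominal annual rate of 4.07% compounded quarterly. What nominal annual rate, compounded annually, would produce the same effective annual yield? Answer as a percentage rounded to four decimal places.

4.1325%

EAR = (1 + 0.0407/4)^4 − 1 = 0.041325.
Compounded annually, the equivalent nominal rate is the EAR itself: 4.1325%.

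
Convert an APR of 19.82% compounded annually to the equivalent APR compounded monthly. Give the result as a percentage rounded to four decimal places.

18.2190%

Compounded annually, EAR = nominal = 0.198200.
Solve (1 + r/12)^12 = 1.198200: r/12 = 1.198200^(1/12) − 1 = 0.015182, so r = 0.182190 = 18.2190%.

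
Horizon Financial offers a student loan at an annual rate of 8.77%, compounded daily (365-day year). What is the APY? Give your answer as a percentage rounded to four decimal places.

9.1649%

EAR = (1 + 0.0877/365)^365 − 1.
= 1.091649 − 1 = 9.1649%.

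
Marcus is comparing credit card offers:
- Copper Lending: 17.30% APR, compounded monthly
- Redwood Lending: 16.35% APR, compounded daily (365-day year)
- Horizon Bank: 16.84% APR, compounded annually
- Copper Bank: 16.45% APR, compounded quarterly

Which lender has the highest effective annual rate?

Copper Lending

Copper Lending: (1 + 0.1730/12)^12 − 1 = 18.740%
Redwood Lending: (1 + 0.1635/365)^365 − 1 = 17.758%
Horizon Bank: compounded annually, EAR = 16.840%
Copper Bank: (1 + 0.1645/4)^4 − 1 = 17.493%
The highest effective annual rate is Copper Lending at 18.740%.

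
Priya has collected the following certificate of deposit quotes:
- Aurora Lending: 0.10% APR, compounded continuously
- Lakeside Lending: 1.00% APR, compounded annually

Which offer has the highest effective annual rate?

Aurora Lending: e^0.0010 − 1 = 0.100%
Lakeside Lending: compounded annually, EAR = 1.000%
The highest effective annual rate is Lakeside Lending at 1.000%.

Lakeside Lending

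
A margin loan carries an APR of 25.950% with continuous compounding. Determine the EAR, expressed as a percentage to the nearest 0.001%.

29.628%

With continuous compounding, EAR = e^0.25950 − 1.
e^0.25950 = 1.296282, so EAR = 0.296282 = 29.628%.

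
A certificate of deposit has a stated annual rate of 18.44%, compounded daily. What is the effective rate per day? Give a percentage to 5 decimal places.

With a nominal annual rate compounded daily, the periodic rate is the nominal rate divided by 365.
i = 0.1844 / 365 = 0.0005052 = 0.05052%.

0.05052%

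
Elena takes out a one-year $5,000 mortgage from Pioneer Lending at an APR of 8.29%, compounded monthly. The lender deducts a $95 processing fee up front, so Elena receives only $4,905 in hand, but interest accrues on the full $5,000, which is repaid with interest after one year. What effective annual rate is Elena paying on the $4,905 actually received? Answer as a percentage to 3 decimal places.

10.716%

Amount owed after one year: 5,000 × (1 + 0.0829/12)^12 = 5,000 × 1.086124 = $5,430.62.
Effective rate on net proceeds: 5,430.62 / 4,905 − 1 = 0.107160 = 10.716%.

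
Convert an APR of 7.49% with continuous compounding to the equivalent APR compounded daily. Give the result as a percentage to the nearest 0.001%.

7.491%

EAR under continuous compounding: e^0.0749 − 1 = 0.077776.
Solve (1 + r/365)^365 = 1.077776: r/365 = 1.077776^(1/365) − 1 = 0.000205, so r = 0.074908 = 7.491%.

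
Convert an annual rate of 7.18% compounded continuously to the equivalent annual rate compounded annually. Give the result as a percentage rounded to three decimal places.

7.444%

EAR under continuous compounding: e^0.0718 − 1 = 0.074440.
Compounded annually, the equivalent nominal rate is the EAR itself: 7.444%.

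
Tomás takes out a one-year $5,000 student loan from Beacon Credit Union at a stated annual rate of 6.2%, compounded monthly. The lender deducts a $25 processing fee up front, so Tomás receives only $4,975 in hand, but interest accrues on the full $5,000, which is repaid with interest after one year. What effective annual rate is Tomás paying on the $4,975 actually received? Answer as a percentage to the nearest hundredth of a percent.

6.91%

Amount owed after one year: 5,000 × (1 + 0.062/12)^12 = 5,000 × 1.063793 = $5,318.96.
Effective rate on net proceeds: 5,318.96 / 4,975 − 1 = 0.069138 = 6.91%.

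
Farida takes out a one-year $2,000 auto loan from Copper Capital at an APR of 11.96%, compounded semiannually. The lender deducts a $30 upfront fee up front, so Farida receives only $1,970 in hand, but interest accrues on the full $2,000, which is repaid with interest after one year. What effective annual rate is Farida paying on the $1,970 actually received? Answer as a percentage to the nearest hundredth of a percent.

Amount owed after one year: 2,000 × (1 + 0.1196/2)^2 = 2,000 × 1.123176 = $2,246.35.
Effective rate on net proceeds: 2,246.35 / 1,970 − 1 = 0.140280 = 14.03%.

14.03%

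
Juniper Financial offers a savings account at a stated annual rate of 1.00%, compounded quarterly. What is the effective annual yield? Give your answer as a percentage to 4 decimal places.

EAR = (1 + 0.0100/4)^4 − 1.
= 1.010038 − 1 = 1.0038%.

1.0038%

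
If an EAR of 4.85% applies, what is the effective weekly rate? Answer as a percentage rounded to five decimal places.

0.09112%

The per-week rate i satisfies (1 + i)^52 = 1 + 0.0485.
i = 1.0485^(1/52) − 1 = 0.0009112 = 0.09112%.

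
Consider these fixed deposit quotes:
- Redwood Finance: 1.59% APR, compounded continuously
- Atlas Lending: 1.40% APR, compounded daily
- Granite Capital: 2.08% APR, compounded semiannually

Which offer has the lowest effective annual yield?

Redwood Finance: e^0.0159 − 1 = 1.603%
Atlas Lending: (1 + 0.0140/365)^365 − 1 = 1.410%
Granite Capital: (1 + 0.0208/2)^2 − 1 = 2.091%
The lowest effective annual rate is Atlas Lending at 1.410%.

Atlas Lending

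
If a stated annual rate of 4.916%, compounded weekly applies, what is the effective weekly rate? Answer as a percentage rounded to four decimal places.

With a nominal annual rate compounded weekly, the periodic rate is the nominal rate divided by 52.
i = 0.04916 / 52 = 0.0009454 = 0.0945%.

0.0945%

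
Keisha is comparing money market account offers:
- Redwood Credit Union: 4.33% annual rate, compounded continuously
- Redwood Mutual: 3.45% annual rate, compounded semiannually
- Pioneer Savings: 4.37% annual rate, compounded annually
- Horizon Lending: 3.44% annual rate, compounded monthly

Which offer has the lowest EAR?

Redwood Mutual

Redwood Credit Union: e^0.0433 − 1 = 4.425%
Redwood Mutual: (1 + 0.0345/2)^2 − 1 = 3.480%
Pioneer Savings: compounded annually, EAR = 4.370%
Horizon Lending: (1 + 0.0344/12)^12 − 1 = 3.495%
The lowest effective annual rate is Redwood Mutual at 3.480%.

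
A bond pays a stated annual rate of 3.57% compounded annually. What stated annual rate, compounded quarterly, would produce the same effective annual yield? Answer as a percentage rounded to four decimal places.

Compounded annually, EAR = nominal = 0.035700.
Solve (1 + r/4)^4 = 1.035700: r/4 = 1.035700^(1/4) − 1 = 0.008808, so r = 0.035232 = 3.5232%.

3.5232%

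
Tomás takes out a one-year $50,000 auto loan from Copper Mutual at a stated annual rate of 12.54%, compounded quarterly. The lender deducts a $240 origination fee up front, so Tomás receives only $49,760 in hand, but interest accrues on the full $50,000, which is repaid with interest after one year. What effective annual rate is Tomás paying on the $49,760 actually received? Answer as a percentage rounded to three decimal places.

13.688%

Amount owed after one year: 50,000 × (1 + 0.1254/4)^4 = 50,000 × 1.131421 = $56,571.06.
Effective rate on net proceeds: 56,571.06 / 49,760 − 1 = 0.136878 = 13.688%.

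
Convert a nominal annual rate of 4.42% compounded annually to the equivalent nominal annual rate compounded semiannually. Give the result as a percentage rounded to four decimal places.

Compounded annually, EAR = nominal = 0.044200.
Solve (1 + r/2)^2 = 1.044200: r/2 = 1.044200^(1/2) − 1 = 0.021861, so r = 0.043722 = 4.3722%.

4.3722%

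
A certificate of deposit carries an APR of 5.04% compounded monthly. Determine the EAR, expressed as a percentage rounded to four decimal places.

EAR = (1 + 0.0504/12)^12 − 1.
= 1.051581 − 1 = 5.1581%.

5.1581%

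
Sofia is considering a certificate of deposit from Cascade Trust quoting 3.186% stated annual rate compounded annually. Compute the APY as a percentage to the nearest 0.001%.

Annual compounding means the effective rate equals the nominal rate: 3.186%.

3.186%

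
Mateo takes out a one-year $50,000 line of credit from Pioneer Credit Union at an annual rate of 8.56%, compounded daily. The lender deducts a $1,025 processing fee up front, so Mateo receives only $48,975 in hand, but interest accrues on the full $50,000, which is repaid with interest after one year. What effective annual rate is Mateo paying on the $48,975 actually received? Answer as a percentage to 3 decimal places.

Amount owed after one year: 50,000 × (1 + 0.0856/365)^365 = 50,000 × 1.089360 = $54,467.98.
Effective rate on net proceeds: 54,467.98 / 48,975 − 1 = 0.112159 = 11.216%.

11.216%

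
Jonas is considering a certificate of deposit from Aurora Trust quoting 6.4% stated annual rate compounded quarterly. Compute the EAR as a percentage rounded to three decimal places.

EAR = (1 + 0.064/4)^4 − 1.
= (1 + 0.016000)^4 − 1 = 1.065552 − 1 = 6.555%.

6.555%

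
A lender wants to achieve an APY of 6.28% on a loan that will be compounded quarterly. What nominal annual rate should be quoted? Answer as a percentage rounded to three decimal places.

(1 + r/4)^4 − 1 = 0.0628, so 1 + r/4 = 1.0628^(1/4).
r/4 = 0.015343, so r = 0.061373 = 6.137%.

6.137%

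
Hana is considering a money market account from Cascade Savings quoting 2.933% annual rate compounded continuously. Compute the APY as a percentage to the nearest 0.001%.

2.976%

With continuous compounding, EAR = e^0.02933 − 1.
e^0.02933 = 1.029764, so EAR = 0.029764 = 2.976%.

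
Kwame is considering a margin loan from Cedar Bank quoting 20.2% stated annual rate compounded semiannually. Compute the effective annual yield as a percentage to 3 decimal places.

21.220%

EAR = (1 + 0.202/2)^2 − 1.
= 1.212201 − 1 = 21.220%.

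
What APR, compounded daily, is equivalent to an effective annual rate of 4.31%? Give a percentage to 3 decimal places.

(1 + r/365)^365 − 1 = 0.0431, so 1 + r/365 = 1.0431^(1/365).
r/365 = 0.000116, so r = 0.042199 = 4.220%.

4.220%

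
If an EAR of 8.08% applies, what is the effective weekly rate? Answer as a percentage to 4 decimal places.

0.1495%

The per-week rate i satisfies (1 + i)^52 = 1 + 0.0808.
i = 1.0808^(1/52) − 1 = 0.0014954 = 0.1495%.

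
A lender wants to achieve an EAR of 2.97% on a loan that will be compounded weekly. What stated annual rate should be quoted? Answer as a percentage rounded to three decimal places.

2.928%

(1 + r/52)^52 − 1 = 0.0297, so 1 + r/52 = 1.0297^(1/52).
r/52 = 0.000563, so r = 0.029276 = 2.928%.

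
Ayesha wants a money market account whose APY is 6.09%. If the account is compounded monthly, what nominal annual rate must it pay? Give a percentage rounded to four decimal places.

(1 + r/12)^12 − 1 = 0.0609, so 1 + r/12 = 1.0609^(1/12).
r/12 = 0.004939, so r = 0.059263 = 5.9263%.

5.9263%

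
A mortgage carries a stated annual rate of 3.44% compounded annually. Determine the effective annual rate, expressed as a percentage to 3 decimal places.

3.440%

Annual compounding means the effective rate equals the nominal rate: 3.440%.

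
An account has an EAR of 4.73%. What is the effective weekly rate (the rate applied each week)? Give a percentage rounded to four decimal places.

0.0889%

The per-week rate i satisfies (1 + i)^52 = 1 + 0.0473.
i = 1.0473^(1/52) − 1 = 0.0008892 = 0.0889%.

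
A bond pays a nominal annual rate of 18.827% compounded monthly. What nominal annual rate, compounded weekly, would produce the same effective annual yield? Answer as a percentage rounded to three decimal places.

EAR = (1 + 0.18827/12)^12 − 1 = 0.205396.
Solve (1 + r/52)^52 = 1.205396: r/52 = 1.205396^(1/52) − 1 = 0.003599, so r = 0.187144 = 18.714%.

18.714%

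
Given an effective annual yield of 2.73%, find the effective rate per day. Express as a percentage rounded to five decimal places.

The per-day rate i satisfies (1 + i)^365 = 1 + 0.0273.
i = 1.0273^(1/365) − 1 = 0.0000738 = 0.00738%.

0.00738%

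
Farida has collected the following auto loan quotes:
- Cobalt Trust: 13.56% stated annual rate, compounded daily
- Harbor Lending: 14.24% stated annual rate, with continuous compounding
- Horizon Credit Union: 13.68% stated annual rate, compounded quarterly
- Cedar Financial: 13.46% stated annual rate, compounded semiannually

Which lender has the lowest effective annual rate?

Cedar Financial

Cobalt Trust: (1 + 0.1356/365)^365 − 1 = 14.519%
Harbor Lending: e^0.1424 − 1 = 15.304%
Horizon Credit Union: (1 + 0.1368/4)^4 − 1 = 14.398%
Cedar Financial: (1 + 0.1346/2)^2 − 1 = 13.913%
The lowest effective annual rate is Cedar Financial at 13.913%.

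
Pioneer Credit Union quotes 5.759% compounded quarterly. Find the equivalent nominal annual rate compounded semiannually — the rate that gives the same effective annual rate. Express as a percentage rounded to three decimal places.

EAR = (1 + 0.05759/4)^4 − 1 = 0.058846.
Solve (1 + r/2)^2 = 1.058846: r/2 = 1.058846^(1/2) − 1 = 0.029002, so r = 0.058005 = 5.800%.

5.800%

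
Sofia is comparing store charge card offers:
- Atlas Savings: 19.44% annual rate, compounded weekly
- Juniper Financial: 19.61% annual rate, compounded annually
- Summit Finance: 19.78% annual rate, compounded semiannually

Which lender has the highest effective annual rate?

Atlas Savings

Atlas Savings: (1 + 0.1944/52)^52 − 1 = 21.414%
Juniper Financial: compounded annually, EAR = 19.610%
Summit Finance: (1 + 0.1978/2)^2 − 1 = 20.758%
The highest effective annual rate is Atlas Savings at 21.414%.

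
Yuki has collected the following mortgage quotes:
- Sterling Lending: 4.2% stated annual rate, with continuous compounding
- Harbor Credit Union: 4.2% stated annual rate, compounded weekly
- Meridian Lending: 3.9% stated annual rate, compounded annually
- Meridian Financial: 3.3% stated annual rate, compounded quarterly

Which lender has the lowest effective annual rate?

Meridian Financial

Sterling Lending: e^0.042 − 1 = 4.289%
Harbor Credit Union: (1 + 0.042/52)^52 − 1 = 4.288%
Meridian Lending: compounded annually, EAR = 3.900%
Meridian Financial: (1 + 0.033/4)^4 − 1 = 3.341%
The lowest effective annual rate is Meridian Financial at 3.341%.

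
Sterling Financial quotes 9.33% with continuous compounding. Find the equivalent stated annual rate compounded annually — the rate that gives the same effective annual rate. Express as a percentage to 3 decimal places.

9.779%

EAR under continuous compounding: e^0.0933 − 1 = 0.097791.
Compounded annually, the equivalent nominal rate is the EAR itself: 9.779%.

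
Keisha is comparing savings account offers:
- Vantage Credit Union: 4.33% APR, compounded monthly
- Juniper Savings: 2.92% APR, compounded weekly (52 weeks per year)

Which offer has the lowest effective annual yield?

Juniper Savings

Vantage Credit Union: (1 + 0.0433/12)^12 − 1 = 4.417%
Juniper Savings: (1 + 0.0292/52)^52 − 1 = 2.962%
The lowest effective annual rate is Juniper Savings at 2.962%.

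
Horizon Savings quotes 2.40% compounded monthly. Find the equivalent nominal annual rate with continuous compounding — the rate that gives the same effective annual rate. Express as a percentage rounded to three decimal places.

EAR = (1 + 0.0240/12)^12 − 1 = 0.024266.
Equivalent continuous rate: r = ln(1 + 0.024266) = 0.023976 = 2.398%.

2.398%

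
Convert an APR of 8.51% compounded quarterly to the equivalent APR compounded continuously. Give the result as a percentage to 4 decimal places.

8.4207%

EAR = (1 + 0.0851/4)^4 − 1 = 0.087854.
Equivalent continuous rate: r = ln(1 + 0.087854) = 0.084207 = 8.4207%.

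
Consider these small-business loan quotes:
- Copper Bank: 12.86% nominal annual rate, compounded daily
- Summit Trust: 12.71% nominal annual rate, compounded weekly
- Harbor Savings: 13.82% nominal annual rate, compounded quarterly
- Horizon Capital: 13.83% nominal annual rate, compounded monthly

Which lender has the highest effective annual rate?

Horizon Capital

Copper Bank: (1 + 0.1286/365)^365 − 1 = 13.721%
Summit Trust: (1 + 0.1271/52)^52 − 1 = 13.535%
Harbor Savings: (1 + 0.1382/4)^4 − 1 = 14.553%
Horizon Capital: (1 + 0.1383/12)^12 − 1 = 14.741%
The highest effective annual rate is Horizon Capital at 14.741%.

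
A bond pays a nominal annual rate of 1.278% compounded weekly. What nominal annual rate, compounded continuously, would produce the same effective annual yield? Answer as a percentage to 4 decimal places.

1.2778%

EAR = (1 + 0.01278/52)^52 − 1 = 0.012860.
Equivalent continuous rate: r = ln(1 + 0.012860) = 0.012778 = 1.2778%.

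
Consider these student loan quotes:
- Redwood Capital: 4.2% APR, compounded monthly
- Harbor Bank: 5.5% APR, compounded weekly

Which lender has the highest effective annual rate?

Redwood Capital: (1 + 0.042/12)^12 − 1 = 4.282%
Harbor Bank: (1 + 0.055/52)^52 − 1 = 5.651%
The highest effective annual rate is Harbor Bank at 5.651%.

Harbor Bank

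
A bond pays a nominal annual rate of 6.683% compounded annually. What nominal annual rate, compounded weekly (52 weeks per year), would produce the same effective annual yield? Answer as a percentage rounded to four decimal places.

Compounded annually, EAR = nominal = 0.066830.
Solve (1 + r/52)^52 = 1.066830: r/52 = 1.066830^(1/52) − 1 = 0.001245, so r = 0.064732 = 6.4732%.

6.4732%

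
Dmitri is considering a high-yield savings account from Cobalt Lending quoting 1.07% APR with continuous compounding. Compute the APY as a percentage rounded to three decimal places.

With continuous compounding, EAR = e^0.0107 − 1.
e^0.0107 = 1.010757, so EAR = 0.010757 = 1.076%.

1.076%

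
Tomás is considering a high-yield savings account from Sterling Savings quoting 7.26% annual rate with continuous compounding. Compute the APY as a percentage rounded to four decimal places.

With continuous compounding, EAR = e^0.0726 − 1.
e^0.0726 = 1.075300, so EAR = 0.075300 = 7.5300%.

7.5300%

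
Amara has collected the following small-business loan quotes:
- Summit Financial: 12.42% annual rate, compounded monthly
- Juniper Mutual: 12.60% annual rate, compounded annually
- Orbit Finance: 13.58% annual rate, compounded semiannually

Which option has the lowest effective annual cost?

Summit Financial: (1 + 0.1242/12)^12 − 1 = 13.152%
Juniper Mutual: compounded annually, EAR = 12.600%
Orbit Finance: (1 + 0.1358/2)^2 − 1 = 14.041%
The lowest effective annual rate is Juniper Mutual at 12.600%.

Juniper Mutual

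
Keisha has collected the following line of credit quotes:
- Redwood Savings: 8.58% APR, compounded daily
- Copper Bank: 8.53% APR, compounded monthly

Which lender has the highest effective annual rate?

Redwood Savings

Redwood Savings: (1 + 0.0858/365)^365 − 1 = 8.958%
Copper Bank: (1 + 0.0853/12)^12 − 1 = 8.872%
The highest effective annual rate is Redwood Savings at 8.958%.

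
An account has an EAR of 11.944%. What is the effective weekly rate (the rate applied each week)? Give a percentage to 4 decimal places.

The per-week rate i satisfies (1 + i)^52 = 1 + 0.11944.
i = 1.11944^(1/52) − 1 = 0.0021721 = 0.2172%.

0.2172%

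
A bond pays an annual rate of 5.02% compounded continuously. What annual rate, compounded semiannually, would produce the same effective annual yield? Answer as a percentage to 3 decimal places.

EAR under continuous compounding: e^0.0502 − 1 = 0.051481.
Solve (1 + r/2)^2 = 1.051481: r/2 = 1.051481^(1/2) − 1 = 0.025418, so r = 0.050835 = 5.084%.

5.084%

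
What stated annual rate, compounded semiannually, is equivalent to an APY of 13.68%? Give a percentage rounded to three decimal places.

(1 + r/2)^2 − 1 = 0.1368, so 1 + r/2 = 1.1368^(1/2).
r/2 = 0.066208, so r = 0.132416 = 13.242%.

13.242%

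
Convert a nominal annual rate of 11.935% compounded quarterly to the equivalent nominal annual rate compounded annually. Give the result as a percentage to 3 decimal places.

EAR = (1 + 0.11935/4)^4 − 1 = 0.124799.
Compounded annually, the equivalent nominal rate is the EAR itself: 12.480%.

12.480%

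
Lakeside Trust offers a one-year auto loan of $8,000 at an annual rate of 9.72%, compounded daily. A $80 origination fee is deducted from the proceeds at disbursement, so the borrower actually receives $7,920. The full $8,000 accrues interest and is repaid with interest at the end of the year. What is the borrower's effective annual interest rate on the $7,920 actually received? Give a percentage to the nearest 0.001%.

11.320%

Amount owed after one year: 8,000 × (1 + 0.0972/365)^365 = 8,000 × 1.102067 = $8,816.53.
Effective rate on net proceeds: 8,816.53 / 7,920 − 1 = 0.113198 = 11.320%.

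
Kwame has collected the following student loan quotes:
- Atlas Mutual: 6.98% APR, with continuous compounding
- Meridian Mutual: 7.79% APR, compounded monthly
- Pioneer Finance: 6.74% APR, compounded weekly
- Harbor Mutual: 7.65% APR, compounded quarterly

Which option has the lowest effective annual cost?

Atlas Mutual: e^0.0698 − 1 = 7.229%
Meridian Mutual: (1 + 0.0779/12)^12 − 1 = 8.074%
Pioneer Finance: (1 + 0.0674/52)^52 − 1 = 6.968%
Harbor Mutual: (1 + 0.0765/4)^4 − 1 = 7.872%
The lowest effective annual rate is Pioneer Finance at 6.968%.

Pioneer Finance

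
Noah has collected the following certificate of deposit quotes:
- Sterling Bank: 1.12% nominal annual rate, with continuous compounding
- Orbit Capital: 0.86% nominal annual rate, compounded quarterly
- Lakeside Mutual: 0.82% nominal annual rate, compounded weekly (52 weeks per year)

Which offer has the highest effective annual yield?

Sterling Bank: e^0.0112 − 1 = 1.126%
Orbit Capital: (1 + 0.0086/4)^4 − 1 = 0.863%
Lakeside Mutual: (1 + 0.0082/52)^52 − 1 = 0.823%
The highest effective annual rate is Sterling Bank at 1.126%.

Sterling Bank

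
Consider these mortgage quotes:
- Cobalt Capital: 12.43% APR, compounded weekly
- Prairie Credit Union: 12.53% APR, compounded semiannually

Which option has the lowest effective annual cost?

Prairie Credit Union

Cobalt Capital: (1 + 0.1243/52)^52 − 1 = 13.219%
Prairie Credit Union: (1 + 0.1253/2)^2 − 1 = 12.923%
The lowest effective annual rate is Prairie Credit Union at 12.923%.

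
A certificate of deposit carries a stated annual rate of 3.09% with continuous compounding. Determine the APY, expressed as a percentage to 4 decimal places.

3.1382%

With continuous compounding, EAR = e^0.0309 − 1.
e^0.0309 = 1.031382, so EAR = 0.031382 = 3.1382%.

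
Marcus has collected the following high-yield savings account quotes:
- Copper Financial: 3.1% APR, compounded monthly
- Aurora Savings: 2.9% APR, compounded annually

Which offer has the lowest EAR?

Copper Financial: (1 + 0.031/12)^12 − 1 = 3.144%
Aurora Savings: compounded annually, EAR = 2.900%
The lowest effective annual rate is Aurora Savings at 2.900%.

Aurora Savings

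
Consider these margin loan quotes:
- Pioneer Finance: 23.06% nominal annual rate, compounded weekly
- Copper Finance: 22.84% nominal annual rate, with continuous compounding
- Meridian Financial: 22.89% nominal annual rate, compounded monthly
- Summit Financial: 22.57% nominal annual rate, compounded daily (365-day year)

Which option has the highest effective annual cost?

Pioneer Finance

Pioneer Finance: (1 + 0.2306/52)^52 − 1 = 25.871%
Copper Finance: e^0.2284 − 1 = 25.659%
Meridian Financial: (1 + 0.2289/12)^12 − 1 = 25.451%
Summit Financial: (1 + 0.2257/365)^365 − 1 = 25.311%
The highest effective annual rate is Pioneer Finance at 25.871%.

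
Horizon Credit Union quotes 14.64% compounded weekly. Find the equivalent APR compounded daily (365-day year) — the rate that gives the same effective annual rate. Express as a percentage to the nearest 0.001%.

EAR = (1 + 0.1464/52)^52 − 1 = 0.157421.
Solve (1 + r/365)^365 = 1.157421: r/365 = 1.157421^(1/365) − 1 = 0.000401, so r = 0.146224 = 14.622%.

14.622%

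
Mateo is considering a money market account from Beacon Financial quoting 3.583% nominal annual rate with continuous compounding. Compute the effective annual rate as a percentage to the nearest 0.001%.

With continuous compounding, EAR = e^0.03583 − 1.
e^0.03583 = 1.036480, so EAR = 0.036480 = 3.648%.

3.648%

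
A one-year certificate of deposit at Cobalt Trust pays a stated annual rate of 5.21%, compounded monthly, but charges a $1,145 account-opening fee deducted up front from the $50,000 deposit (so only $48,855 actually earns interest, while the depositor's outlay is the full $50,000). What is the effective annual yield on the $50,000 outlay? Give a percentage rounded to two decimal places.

Value after one year: 48,855 × (1 + 0.0521/12)^12 = 48,855 × 1.053362 = $51,462.01.
Effective yield on the $50,000 outlay: 51,462.01 / 50,000 − 1 = 0.029240 = 2.92%.

2.92%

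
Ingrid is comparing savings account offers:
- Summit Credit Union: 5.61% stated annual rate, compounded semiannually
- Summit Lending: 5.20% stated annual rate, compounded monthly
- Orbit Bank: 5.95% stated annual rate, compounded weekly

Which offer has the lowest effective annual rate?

Summit Lending

Summit Credit Union: (1 + 0.0561/2)^2 − 1 = 5.689%
Summit Lending: (1 + 0.0520/12)^12 − 1 = 5.326%
Orbit Bank: (1 + 0.0595/52)^52 − 1 = 6.127%
The lowest effective annual rate is Summit Lending at 5.326%.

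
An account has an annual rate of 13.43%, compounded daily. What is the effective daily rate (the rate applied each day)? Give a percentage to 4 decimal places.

With a nominal annual rate compounded daily, the periodic rate is the nominal rate divided by 365.
i = 0.1343 / 365 = 0.0003679 = 0.0368%.

0.0368%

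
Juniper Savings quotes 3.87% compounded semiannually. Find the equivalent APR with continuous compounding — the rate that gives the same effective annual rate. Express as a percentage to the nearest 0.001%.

3.833%

EAR = (1 + 0.0387/2)^2 − 1 = 0.039074.
Equivalent continuous rate: r = ln(1 + 0.039074) = 0.038330 = 3.833%.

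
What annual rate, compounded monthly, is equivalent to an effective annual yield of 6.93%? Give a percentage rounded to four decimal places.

6.7192%

(1 + r/12)^12 − 1 = 0.0693, so 1 + r/12 = 1.0693^(1/12).
r/12 = 0.005599, so r = 0.067192 = 6.7192%.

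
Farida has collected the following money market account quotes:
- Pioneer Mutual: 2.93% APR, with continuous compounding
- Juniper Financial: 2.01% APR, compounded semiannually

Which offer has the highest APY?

Pioneer Mutual: e^0.0293 − 1 = 2.973%
Juniper Financial: (1 + 0.0201/2)^2 − 1 = 2.020%
The highest effective annual rate is Pioneer Mutual at 2.973%.

Pioneer Mutual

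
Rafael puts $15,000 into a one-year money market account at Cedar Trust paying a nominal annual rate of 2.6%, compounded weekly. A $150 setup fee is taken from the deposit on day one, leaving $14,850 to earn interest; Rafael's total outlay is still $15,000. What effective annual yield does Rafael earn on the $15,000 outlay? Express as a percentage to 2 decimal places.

Value after one year: 14,850 × (1 + 0.026/52)^52 = 14,850 × 1.026334 = $15,241.06.
Effective yield on the $15,000 outlay: 15,241.06 / 15,000 − 1 = 0.016071 = 1.61%.

1.61%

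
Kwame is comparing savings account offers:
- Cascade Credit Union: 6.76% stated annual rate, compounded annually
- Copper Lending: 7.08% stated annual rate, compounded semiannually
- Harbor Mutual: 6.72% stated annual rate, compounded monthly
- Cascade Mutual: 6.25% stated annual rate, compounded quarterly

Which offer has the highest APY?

Copper Lending

Cascade Credit Union: compounded annually, EAR = 6.760%
Copper Lending: (1 + 0.0708/2)^2 − 1 = 7.205%
Harbor Mutual: (1 + 0.0672/12)^12 − 1 = 6.931%
Cascade Mutual: (1 + 0.0625/4)^4 − 1 = 6.398%
The highest effective annual rate is Copper Lending at 7.205%.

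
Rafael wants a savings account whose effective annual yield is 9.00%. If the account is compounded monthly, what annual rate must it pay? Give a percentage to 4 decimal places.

(1 + r/12)^12 − 1 = 0.0900, so 1 + r/12 = 1.0900^(1/12).
r/12 = 0.007207, so r = 0.086488 = 8.6488%.

8.6488%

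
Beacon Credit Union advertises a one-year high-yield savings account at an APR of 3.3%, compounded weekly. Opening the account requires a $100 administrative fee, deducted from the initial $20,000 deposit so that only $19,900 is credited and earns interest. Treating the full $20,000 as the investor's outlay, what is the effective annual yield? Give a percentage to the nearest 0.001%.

Value after one year: 19,900 × (1 + 0.033/52)^52 = 19,900 × 1.033540 = $20,567.44.
Effective yield on the $20,000 outlay: 20,567.44 / 20,000 − 1 = 0.028372 = 2.837%.

2.837%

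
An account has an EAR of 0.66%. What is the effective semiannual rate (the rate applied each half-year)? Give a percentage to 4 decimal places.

0.3295%

The per-half-year rate i satisfies (1 + i)^2 = 1 + 0.0066.
i = 1.0066^(1/2) − 1 = 0.0032946 = 0.3295%.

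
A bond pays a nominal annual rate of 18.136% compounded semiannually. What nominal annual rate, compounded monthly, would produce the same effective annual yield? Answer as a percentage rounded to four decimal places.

17.4865%

EAR = (1 + 0.18136/2)^2 − 1 = 0.189583.
Solve (1 + r/12)^12 = 1.189583: r/12 = 1.189583^(1/12) − 1 = 0.014572, so r = 0.174865 = 17.4865%.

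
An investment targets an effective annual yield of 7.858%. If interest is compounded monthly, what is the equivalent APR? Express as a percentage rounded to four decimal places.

(1 + r/12)^12 − 1 = 0.07858, so 1 + r/12 = 1.07858^(1/12).
r/12 = 0.006324, so r = 0.075884 = 7.5884%.

7.5884%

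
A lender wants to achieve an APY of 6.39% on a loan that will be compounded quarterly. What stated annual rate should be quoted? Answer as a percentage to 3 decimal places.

(1 + r/4)^4 − 1 = 0.0639, so 1 + r/4 = 1.0639^(1/4).
r/4 = 0.015606, so r = 0.062423 = 6.242%.

6.242%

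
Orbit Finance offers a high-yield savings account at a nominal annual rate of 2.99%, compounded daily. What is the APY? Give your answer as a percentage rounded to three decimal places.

3.035%

EAR = (1 + 0.0299/365)^365 − 1.
= (1 + 0.000082)^365 − 1 = 1.030350 − 1 = 3.035%.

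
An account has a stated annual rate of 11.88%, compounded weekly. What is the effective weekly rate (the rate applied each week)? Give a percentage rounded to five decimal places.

With a nominal annual rate compounded weekly, the periodic rate is the nominal rate divided by 52.
i = 0.1188 / 52 = 0.0022846 = 0.22846%.

0.22846%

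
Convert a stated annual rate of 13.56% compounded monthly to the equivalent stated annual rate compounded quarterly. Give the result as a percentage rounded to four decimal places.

EAR = (1 + 0.1356/12)^12 − 1 = 0.144353.
Solve (1 + r/4)^4 = 1.144353: r/4 = 1.144353^(1/4) − 1 = 0.034285, so r = 0.137138 = 13.7138%.

13.7138%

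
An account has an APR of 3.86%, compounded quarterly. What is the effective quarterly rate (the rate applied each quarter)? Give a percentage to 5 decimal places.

With a nominal annual rate compounded quarterly, the periodic rate is the nominal rate divided by 4.
i = 0.0386 / 4 = 0.0096500 = 0.96500%.

0.96500%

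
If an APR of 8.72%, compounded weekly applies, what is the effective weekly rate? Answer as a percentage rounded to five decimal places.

With a nominal annual rate compounded weekly, the periodic rate is the nominal rate divided by 52.
i = 0.0872 / 52 = 0.0016769 = 0.16769%.

0.16769%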